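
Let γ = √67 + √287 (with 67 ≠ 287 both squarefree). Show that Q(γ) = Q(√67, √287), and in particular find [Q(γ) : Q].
[Q(γ) : Q] = 4 (equivalently, Q(γ) = Q(√67, √287))

Obviously Q(γ) ⊆ Q(√67, √287), and [Q(√67, √287):Q] = 4 (since 67, 287 are distinct squarefree integers > 1 with 19229 not a perfect square). To show equality we compute the minimal polynomial of γ. From γ = √67 + √287: γ^2 = 67 + 2√(19229) + 287 = 354 + 2√(19229), so γ^2 - 354 = 2√(19229); squaring, (γ^2 - 354)^2 = 4·19229, i.e. γ^4 - 708γ^2 + 125316 - 76916 = 0, i.e. γ^4 - 708γ^2 + 48400 = 0. So γ is a root of x^4 - 708x^2 + 48400. This polynomial is irreducible over Q: it has no rational root (each ±√67 ± √287 is irrational), and any factorization into two quadratics over Q would force √(19229) ∈ Q (pairing opposite roots) or √67, √287 ∈ Q (other pairings), all impossible. Hence [Q(γ):Q] = 4 = [Q(√67, √287):Q], so Q(γ) = Q(√67, √287).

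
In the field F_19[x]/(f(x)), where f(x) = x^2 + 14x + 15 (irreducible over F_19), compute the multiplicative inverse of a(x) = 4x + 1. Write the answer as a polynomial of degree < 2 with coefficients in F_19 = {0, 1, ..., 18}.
a(x)^(-1) ≡ 16x + 11 (mod f(x))

Since f is irreducible over F_19, F_19[x]/(f) is a field and a(x) ≠ 0 has an inverse. Apply the extended Euclidean algorithm to f(x) and a(x) in F_19[x]: f(x) = (5x + 7)·a(x) + (8). The last nonzero remainder is the constant 8 = gcd(f, a) in F_19. Back-substituting through the division chain expresses 8 = s(x)·a(x) + t(x)·f(x) with s(x) ≡ 14x + 12 (mod f), so (14x + 12)·a(x) ≡ 8 (mod f). Multiplying by 8^(-1) ≡ 12 in F_19 gives a(x)^(-1) ≡ 12·(14x + 12) ≡ 16x + 11 (mod f). Check: (4x + 1)·(16x + 11) = 7x^2 + 3x + 11 ≡ 1 (mod x^2 + 14x + 15).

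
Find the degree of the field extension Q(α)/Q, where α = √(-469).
[Q(α):Q] = 2

[Q(α):Q] equals the degree of the minimal polynomial of α. Here α^2 = -469 and x^2 + 469 is irreducible (d = -469 is squarefree, ≠ 1, hence not a square), so deg(m_α) = 2. Thus [Q(α):Q] = 2.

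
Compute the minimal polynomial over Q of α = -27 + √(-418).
m_α(x) = x^2 + 54x + 1147

From α + 27 = √(-418), squaring gives (α + 27)^2 = -418, i.e. α^2 + 54α + 729 = -418, so α^2 + 54α + 1147 = 0. The discriminant of x^2 + 54x + 1147 is (54)^2 - 4·(1147) = 2916 - 4588 = -1672, and 4·(-418) is not a perfect square in Q since -418 is squarefree and ≠ 1. Hence x^2 + 54x + 1147 is irreducible over Q and is the minimal polynomial of α.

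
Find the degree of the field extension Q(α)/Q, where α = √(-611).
[Q(α):Q] = 2

[Q(α):Q] equals the degree of the minimal polynomial of α. Here α^2 = -611 and x^2 + 611 is irreducible (d = -611 is squarefree, ≠ 1, hence not a square), so deg(m_α) = 2. Thus [Q(α):Q] = 2.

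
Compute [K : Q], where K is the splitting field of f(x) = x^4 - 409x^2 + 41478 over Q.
[K : Q] = 4

Solving the quadratic in x^2: x^2 = (409 ± √(409^2 - 4·41478))/2 = (409 ± √1369)/2 = (409 ± 37)/2, giving x^2 = 223 or x^2 = 186. So f(x) = (x^2 - 223)(x^2 - 186) and the roots of f are ±√223, ±√186. Hence the splitting field is K = Q(√223, √186). Since 223 and 186 are distinct squarefree integers > 1, their product 41478 is not a perfect square, so √186 ∉ Q(√223). By the tower law [K:Q] = [Q(√223,√186):Q(√223)] · [Q(√223):Q] = 2 · 2 = 4.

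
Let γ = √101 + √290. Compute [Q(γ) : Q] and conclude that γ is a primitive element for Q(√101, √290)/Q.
[Q(γ) : Q] = 4 (equivalently, Q(γ) = Q(√101, √290))

Obviously Q(γ) ⊆ Q(√101, √290), and [Q(√101, √290):Q] = 4 (since 101, 290 are distinct squarefree integers > 1 with 29290 not a perfect square). To show equality we compute the minimal polynomial of γ. From γ = √101 + √290: γ^2 = 101 + 2√(29290) + 290 = 391 + 2√(29290), so γ^2 - 391 = 2√(29290); squaring, (γ^2 - 391)^2 = 4·29290, i.e. γ^4 - 782γ^2 + 152881 - 117160 = 0, i.e. γ^4 - 782γ^2 + 35721 = 0. So γ is a root of x^4 - 782x^2 + 35721. This polynomial is irreducible over Q: it has no rational root (each ±√101 ± √290 is irrational), and any factorization into two quadratics over Q would force √(29290) ∈ Q (pairing opposite roots) or √101, √290 ∈ Q (other pairings), all impossible. Hence [Q(γ):Q] = 4 = [Q(√101, √290):Q], so Q(γ) = Q(√101, √290).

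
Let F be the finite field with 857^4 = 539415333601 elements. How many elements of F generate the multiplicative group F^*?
There are φ(539415333600) = 116055244800 primitive elements

F_q^* is cyclic of order q - 1 = 539415333600. A cyclic group of order m has exactly φ(m) generators. Here m = 539415333600 = 2^5 · 3 · 5^2 · 11 · 13 · 37 · 107 · 397, so the number of primitive elements is φ(539415333600) = 116055244800.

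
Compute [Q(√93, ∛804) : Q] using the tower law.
[Q(√93, ∛804) : Q] = 6

Let L = Q(√93, ∛804). Since Q(√93) ⊂ L and [Q(√93):Q] = 2, the tower law gives 2 | [L:Q]. Likewise Q(∛804) ⊂ L with [Q(∛804):Q] = 3 (because 804 is not a perfect cube), so 3 | [L:Q]. As gcd(2,3) = 1, [L:Q] is divisible by 6. Conversely L is generated over Q by √93 and ∛804, so [L:Q] ≤ 2·3 = 6. Therefore [Q(√93, ∛804) : Q] = 6.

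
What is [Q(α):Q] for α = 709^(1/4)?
[Q(α):Q] = 4

α is a root of x^4 - 709. By Eisenstein's criterion at the prime p = 709 (which divides the constant term 709 but p^2 = 502681 does not, since 709 is squarefree), x^4 - 709 is irreducible over Q. Hence [Q(α):Q] = 4.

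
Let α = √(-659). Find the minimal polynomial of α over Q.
m_α(x) = x^2 + 659

α satisfies α^2 + 659 = 0, so x^2 + 659 annihilates α. Since d = -659 is squarefree and ≠ 1, it is not a perfect square in Q, so x^2 + 659 has no rational root and is therefore irreducible over Q (a degree-2 polynomial over a field is irreducible iff it has no root). Hence m_α(x) = x^2 + 659.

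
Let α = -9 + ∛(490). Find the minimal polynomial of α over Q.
m_α(x) = x^3 + 27x^2 + 243x + 239

Set β = α + 9 = ∛(490), so β^3 = 490. Then (α + 9)^3 - 490 = 0, i.e. α is a root of g(x) = (x + 9)^3 - 490 = x^3 + 27x^2 + 243x + 239. Since g(x) = h(x + 9) where h(x) = x^3 - 490, and h is irreducible over Q (because 490 is not a perfect cube, so h has no rational root, and a monic cubic with no rational root is irreducible), g is also irreducible (irreducibility is preserved under the substitution x → x + 9). Hence m_α(x) = x^3 + 27x^2 + 243x + 239.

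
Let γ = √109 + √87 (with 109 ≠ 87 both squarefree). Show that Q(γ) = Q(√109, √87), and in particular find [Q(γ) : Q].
[Q(γ) : Q] = 4 (equivalently, Q(γ) = Q(√109, √87))

Obviously Q(γ) ⊆ Q(√109, √87), and [Q(√109, √87):Q] = 4 (since 109, 87 are distinct squarefree integers > 1 with 9483 not a perfect square). To show equality we compute the minimal polynomial of γ. From γ = √109 + √87: γ^2 = 109 + 2√(9483) + 87 = 196 + 2√(9483), so γ^2 - 196 = 2√(9483); squaring, (γ^2 - 196)^2 = 4·9483, i.e. γ^4 - 392γ^2 + 38416 - 37932 = 0, i.e. γ^4 - 392γ^2 + 484 = 0. So γ is a root of x^4 - 392x^2 + 484. This polynomial is irreducible over Q: it has no rational root (each ±√109 ± √87 is irrational), and any factorization into two quadratics over Q would force √(9483) ∈ Q (pairing opposite roots) or √109, √87 ∈ Q (other pairings), all impossible. Hence [Q(γ):Q] = 4 = [Q(√109, √87):Q], so Q(γ) = Q(√109, √87).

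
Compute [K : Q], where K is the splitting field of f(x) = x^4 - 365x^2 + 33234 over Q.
[K : Q] = 4

Solving the quadratic in x^2: x^2 = (365 ± √(365^2 - 4·33234))/2 = (365 ± √289)/2 = (365 ± 17)/2, giving x^2 = 191 or x^2 = 174. So f(x) = (x^2 - 191)(x^2 - 174) and the roots of f are ±√191, ±√174. Hence the splitting field is K = Q(√191, √174). Since 191 and 174 are distinct squarefree integers > 1, their product 33234 is not a perfect square, so √174 ∉ Q(√191). By the tower law [K:Q] = [Q(√191,√174):Q(√191)] · [Q(√191):Q] = 2 · 2 = 4.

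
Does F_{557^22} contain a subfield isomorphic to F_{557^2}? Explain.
Yes: F_{557^2} is a subfield of F_{557^22}

F_{p^m} embeds in F_{p^n} iff m | n (since F_{p^n} is the splitting field of x^(p^n) - x, and F_{p^m} ⊂ F_{p^n} forces p^n to be a power of p^m, i.e. m | n; conversely if m | n then every root of x^(p^m) - x is a root of x^(p^n) - x). Here 2 | 22 (since 22 = 11·2), so F_{557^2} is a subfield of F_{557^22}, and [F_{557^22} : F_{557^2}] = 22/2 = 11.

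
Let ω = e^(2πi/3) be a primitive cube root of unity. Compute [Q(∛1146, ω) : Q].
[Q(∛1146, ω) : Q] = 6

[Q(∛1146):Q] = 3 (min poly x^3 - 1146, irreducible since 1146 is not a perfect cube). [Q(ω):Q] = 2 (min poly x^2 + x + 1). Since Q(∛1146) ⊂ R and ω ∉ R, we have ω ∉ Q(∛1146), so x^2 + x + 1 remains irreducible over Q(∛1146) and [Q(∛1146, ω) : Q(∛1146)] = 2. By the tower law, [Q(∛1146, ω) : Q] = 3 · 2 = 6. (In fact Q(∛1146, ω) is the splitting field of x^3 - 1146 over Q.)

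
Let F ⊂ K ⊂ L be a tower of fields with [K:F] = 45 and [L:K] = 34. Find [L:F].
[L:F] = 1530

The tower law says that for any tower of field extensions F ⊂ K ⊂ L with finite degrees, [L:F] = [L:K] · [K:F]. Here this gives [L:F] = 34 · 45 = 1530.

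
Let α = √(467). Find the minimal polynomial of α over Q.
m_α(x) = x^2 - 467

α satisfies α^2 - 467 = 0, so x^2 - 467 annihilates α. Since d = 467 is squarefree and ≠ 1, it is not a perfect square in Q, so x^2 - 467 has no rational root and is therefore irreducible over Q (a degree-2 polynomial over a field is irreducible iff it has no root). Hence m_α(x) = x^2 - 467.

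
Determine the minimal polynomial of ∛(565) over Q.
m_α(x) = x^3 - 565

α satisfies α^3 = 565, so x^3 - 565 annihilates α. By the rational root test, a rational root p/q (in lowest terms) of x^3 - 565 would satisfy p^3 = 565 q^3, forcing q = 1 and p^3 = 565; but 565 is not a perfect cube, contradiction. A monic cubic over Q with no rational root is irreducible (any nontrivial factorization would include a linear factor). Hence x^3 - 565 is the minimal polynomial of α, and in particular [Q(α):Q] = 3.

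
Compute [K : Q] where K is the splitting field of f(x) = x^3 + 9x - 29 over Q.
[K : Q] = 6

By the rational root test, any rational root of the monic integer polynomial f(x) = x^3 + 9x - 29 must be an integer dividing the constant term -29, i.e. one of ±{1, 29}. Evaluating: f(1) = -19, f(-1) = -39, f(29) = 24621, f(-29) = -24679; none is 0, so f has no rational root and is therefore irreducible over Q (a cubic with no linear factor over a field is irreducible). For an irreducible cubic, the Galois group is A_3 or S_3 according as the discriminant disc(f) = -4a^3 - 27b^2 = -4·(9)^3 - 27·(-29)^2 = -25623 is or is not a square in Q. Here disc(f) = -25623 is not a perfect square in Q, so the Galois group of f over Q is not contained in A_3 and must be all of S_3. The splitting field has degree |S_3| = 6 over Q, so [K : Q] = 6.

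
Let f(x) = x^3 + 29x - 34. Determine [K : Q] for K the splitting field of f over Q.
[K : Q] = 6

By the rational root test, any rational root of the monic integer polynomial f(x) = x^3 + 29x - 34 must be an integer dividing the constant term -34, i.e. one of ±{1, 2, 17, 34}. Evaluating: f(1) = -4, f(-1) = -64, f(2) = 32, f(-2) = -100, f(17) = 5372, f(-17) = -5440, f(34) = 40256, f(-34) = -40324; none is 0, so f has no rational root and is therefore irreducible over Q (a cubic with no linear factor over a field is irreducible). For an irreducible cubic, the Galois group is A_3 or S_3 according as the discriminant disc(f) = -4a^3 - 27b^2 = -4·(29)^3 - 27·(-34)^2 = -128768 is or is not a square in Q. Here disc(f) = -128768 is not a perfect square in Q, so the Galois group of f over Q is not contained in A_3 and must be all of S_3. The splitting field has degree |S_3| = 6 over Q, so [K : Q] = 6.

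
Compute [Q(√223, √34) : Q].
[Q(√223, √34) : Q] = 4

[Q(√223):Q] = 2 (min poly x^2 - 223, irreducible since 223 is squarefree > 1). For the top step, suppose √34 ∈ Q(√223), say √34 = c + d√223 with c, d ∈ Q. Squaring: 34 = c^2 + 223d^2 + 2cd√223. Since √223 ∉ Q this forces 2cd = 0. If d = 0 then √34 = c ∈ Q, contradicting 34 squarefree > 1. If c = 0 then 34 = 223d^2, so 223·34 = (223d)^2 is a perfect square in Q — but 223·34 = 7582 is not a perfect square (since 223 and 34 are distinct squarefree integers). Contradiction. Hence √34 ∉ Q(√223), so x^2 - 34 stays irreducible over Q(√223) and [Q(√223, √34) : Q(√223)] = 2. By the tower law, [Q(√223, √34) : Q] = 2 · 2 = 4.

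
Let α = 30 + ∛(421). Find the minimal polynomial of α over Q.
m_α(x) = x^3 - 90x^2 + 2700x - 27421

Set β = α - 30 = ∛(421), so β^3 = 421. Then (α - 30)^3 - 421 = 0, i.e. α is a root of g(x) = (x - 30)^3 - 421 = x^3 - 90x^2 + 2700x - 27421. Since g(x) = h(x - 30) where h(x) = x^3 - 421, and h is irreducible over Q (because 421 is not a perfect cube, so h has no rational root, and a monic cubic with no rational root is irreducible), g is also irreducible (irreducibility is preserved under the substitution x → x - 30). Hence m_α(x) = x^3 - 90x^2 + 2700x - 27421.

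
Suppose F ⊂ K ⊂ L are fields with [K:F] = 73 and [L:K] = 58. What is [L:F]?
[L:F] = 4234

The tower law says that for any tower of field extensions F ⊂ K ⊂ L with finite degrees, [L:F] = [L:K] · [K:F]. Here this gives [L:F] = 58 · 73 = 4234.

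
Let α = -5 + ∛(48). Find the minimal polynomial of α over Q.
m_α(x) = x^3 + 15x^2 + 75x + 77

Set β = α + 5 = ∛(48), so β^3 = 48. Then (α + 5)^3 - 48 = 0, i.e. α is a root of g(x) = (x + 5)^3 - 48 = x^3 + 15x^2 + 75x + 77. Since g(x) = h(x + 5) where h(x) = x^3 - 48, and h is irreducible over Q (because 48 is not a perfect cube, so h has no rational root, and a monic cubic with no rational root is irreducible), g is also irreducible (irreducibility is preserved under the substitution x → x + 5). Hence m_α(x) = x^3 + 15x^2 + 75x + 77.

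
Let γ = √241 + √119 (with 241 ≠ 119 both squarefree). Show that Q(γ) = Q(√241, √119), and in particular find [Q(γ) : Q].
[Q(γ) : Q] = 4 (equivalently, Q(γ) = Q(√241, √119))

Obviously Q(γ) ⊆ Q(√241, √119), and [Q(√241, √119):Q] = 4 (since 241, 119 are distinct squarefree integers > 1 with 28679 not a perfect square). To show equality we compute the minimal polynomial of γ. From γ = √241 + √119: γ^2 = 241 + 2√(28679) + 119 = 360 + 2√(28679), so γ^2 - 360 = 2√(28679); squaring, (γ^2 - 360)^2 = 4·28679, i.e. γ^4 - 720γ^2 + 129600 - 114716 = 0, i.e. γ^4 - 720γ^2 + 14884 = 0. So γ is a root of x^4 - 720x^2 + 14884. This polynomial is irreducible over Q: it has no rational root (each ±√241 ± √119 is irrational), and any factorization into two quadratics over Q would force √(28679) ∈ Q (pairing opposite roots) or √241, √119 ∈ Q (other pairings), all impossible. Hence [Q(γ):Q] = 4 = [Q(√241, √119):Q], so Q(γ) = Q(√241, √119).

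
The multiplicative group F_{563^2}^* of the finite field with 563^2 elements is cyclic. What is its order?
|F_{563^2}^*| = 316968

F_{563^2} has 563^2 = 316969 elements; its multiplicative group consists of all nonzero elements, so |F_{563^2}^*| = 316969 - 1 = 316968. (It is cyclic since any finite subgroup of the multiplicative group of a field is cyclic.)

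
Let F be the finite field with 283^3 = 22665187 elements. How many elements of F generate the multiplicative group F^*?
There are φ(22665186) = 7273152 primitive elements

F_q^* is cyclic of order q - 1 = 22665186. A cyclic group of order m has exactly φ(m) generators. Here m = 22665186 = 2 · 3^2 · 47 · 73 · 367, so the number of primitive elements is φ(22665186) = 7273152.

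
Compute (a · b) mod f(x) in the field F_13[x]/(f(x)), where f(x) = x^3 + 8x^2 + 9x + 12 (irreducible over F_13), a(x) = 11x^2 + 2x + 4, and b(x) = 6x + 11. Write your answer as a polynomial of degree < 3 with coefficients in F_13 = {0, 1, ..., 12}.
a · b ≡ 8x^2 + 11x + 6 (mod f(x))

Multiply in F_13[x]: a(x)·b(x) = (11x^2 + 2x + 4)·(6x + 11) = x^3 + 3x^2 + 7x + 5. This has degree ≥ 3, so divide by f(x) over F_13: x^3 + 3x^2 + 7x + 5 = (1)·(x^3 + 8x^2 + 9x + 12) + (8x^2 + 11x + 6). Hence a·b ≡ 8x^2 + 11x + 6 (mod f). (F_13[x]/(f) is a field with 13^3 = 2197 elements since f is irreducible of degree 3.)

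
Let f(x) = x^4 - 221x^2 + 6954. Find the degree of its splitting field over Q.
[K : Q] = 4

Solving the quadratic in x^2: x^2 = (221 ± √(221^2 - 4·6954))/2 = (221 ± √21025)/2 = (221 ± 145)/2, giving x^2 = 183 or x^2 = 38. So f(x) = (x^2 - 183)(x^2 - 38) and the roots of f are ±√183, ±√38. Hence the splitting field is K = Q(√183, √38). Since 183 and 38 are distinct squarefree integers > 1, their product 6954 is not a perfect square, so √38 ∉ Q(√183). By the tower law [K:Q] = [Q(√183,√38):Q(√183)] · [Q(√183):Q] = 2 · 2 = 4.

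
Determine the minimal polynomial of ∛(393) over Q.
m_α(x) = x^3 - 393

α satisfies α^3 = 393, so x^3 - 393 annihilates α. By the rational root test, a rational root p/q (in lowest terms) of x^3 - 393 would satisfy p^3 = 393 q^3, forcing q = 1 and p^3 = 393; but 393 is not a perfect cube, contradiction. A monic cubic over Q with no rational root is irreducible (any nontrivial factorization would include a linear factor). Hence x^3 - 393 is the minimal polynomial of α, and in particular [Q(α):Q] = 3.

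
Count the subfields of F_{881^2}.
F_{881^2} has 2 subfields

The subfields of F_{p^n} are exactly the fields F_{p^d} for d | n (each is the fixed field of the unique index-d subgroup of Gal(F_{p^n}/F_p) ≅ Z/nZ). The divisors of n = 2 are {1, 2}, giving 2 subfields: F_{881^1}, F_{881^2}.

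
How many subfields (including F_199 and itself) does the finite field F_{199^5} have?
F_{199^5} has 2 subfields

The subfields of F_{p^n} are exactly the fields F_{p^d} for d | n (each is the fixed field of the unique index-d subgroup of Gal(F_{p^n}/F_p) ≅ Z/nZ). The divisors of n = 5 are {1, 5}, giving 2 subfields: F_{199^1}, F_{199^5}.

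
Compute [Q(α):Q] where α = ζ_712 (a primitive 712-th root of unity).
[Q(α):Q] = 352

The minimal polynomial of ζ_712 over Q is the 712-th cyclotomic polynomial Φ_712(x), which is irreducible over Q and has degree φ(712) = 352. Hence [Q(α):Q] = φ(712) = 352.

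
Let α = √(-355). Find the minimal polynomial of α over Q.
m_α(x) = x^2 + 355

α satisfies α^2 + 355 = 0, so x^2 + 355 annihilates α. Since d = -355 is squarefree and ≠ 1, it is not a perfect square in Q, so x^2 + 355 has no rational root and is therefore irreducible over Q (a degree-2 polynomial over a field is irreducible iff it has no root). Hence m_α(x) = x^2 + 355.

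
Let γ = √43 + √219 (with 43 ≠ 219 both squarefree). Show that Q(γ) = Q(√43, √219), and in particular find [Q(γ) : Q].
[Q(γ) : Q] = 4 (equivalently, Q(γ) = Q(√43, √219))

Obviously Q(γ) ⊆ Q(√43, √219), and [Q(√43, √219):Q] = 4 (since 43, 219 are distinct squarefree integers > 1 with 9417 not a perfect square). To show equality we compute the minimal polynomial of γ. From γ = √43 + √219: γ^2 = 43 + 2√(9417) + 219 = 262 + 2√(9417), so γ^2 - 262 = 2√(9417); squaring, (γ^2 - 262)^2 = 4·9417, i.e. γ^4 - 524γ^2 + 68644 - 37668 = 0, i.e. γ^4 - 524γ^2 + 30976 = 0. So γ is a root of x^4 - 524x^2 + 30976. This polynomial is irreducible over Q: it has no rational root (each ±√43 ± √219 is irrational), and any factorization into two quadratics over Q would force √(9417) ∈ Q (pairing opposite roots) or √43, √219 ∈ Q (other pairings), all impossible. Hence [Q(γ):Q] = 4 = [Q(√43, √219):Q], so Q(γ) = Q(√43, √219).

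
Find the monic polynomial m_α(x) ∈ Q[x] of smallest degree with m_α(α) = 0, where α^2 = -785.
m_α(x) = x^2 + 785

α satisfies α^2 + 785 = 0, so x^2 + 785 annihilates α. Since d = -785 is squarefree and ≠ 1, it is not a perfect square in Q, so x^2 + 785 has no rational root and is therefore irreducible over Q (a degree-2 polynomial over a field is irreducible iff it has no root). Hence m_α(x) = x^2 + 785.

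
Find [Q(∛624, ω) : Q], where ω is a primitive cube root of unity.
[Q(∛624, ω) : Q] = 6

[Q(∛624):Q] = 3 (min poly x^3 - 624, irreducible since 624 is not a perfect cube). [Q(ω):Q] = 2 (min poly x^2 + x + 1). Since Q(∛624) ⊂ R and ω ∉ R, we have ω ∉ Q(∛624), so x^2 + x + 1 remains irreducible over Q(∛624) and [Q(∛624, ω) : Q(∛624)] = 2. By the tower law, [Q(∛624, ω) : Q] = 3 · 2 = 6. (In fact Q(∛624, ω) is the splitting field of x^3 - 624 over Q.)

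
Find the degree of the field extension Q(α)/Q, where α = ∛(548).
[Q(α):Q] = 3

The minimal polynomial of α is x^3 - 548, irreducible over Q since 548 is not a perfect cube (so x^3 - 548 has no rational root). Hence [Q(α):Q] = deg(m_α) = 3.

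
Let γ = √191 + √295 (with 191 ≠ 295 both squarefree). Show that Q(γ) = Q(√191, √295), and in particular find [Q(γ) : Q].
[Q(γ) : Q] = 4 (equivalently, Q(γ) = Q(√191, √295))

Obviously Q(γ) ⊆ Q(√191, √295), and [Q(√191, √295):Q] = 4 (since 191, 295 are distinct squarefree integers > 1 with 56345 not a perfect square). To show equality we compute the minimal polynomial of γ. From γ = √191 + √295: γ^2 = 191 + 2√(56345) + 295 = 486 + 2√(56345), so γ^2 - 486 = 2√(56345); squaring, (γ^2 - 486)^2 = 4·56345, i.e. γ^4 - 972γ^2 + 236196 - 225380 = 0, i.e. γ^4 - 972γ^2 + 10816 = 0. So γ is a root of x^4 - 972x^2 + 10816. This polynomial is irreducible over Q: it has no rational root (each ±√191 ± √295 is irrational), and any factorization into two quadratics over Q would force √(56345) ∈ Q (pairing opposite roots) or √191, √295 ∈ Q (other pairings), all impossible. Hence [Q(γ):Q] = 4 = [Q(√191, √295):Q], so Q(γ) = Q(√191, √295).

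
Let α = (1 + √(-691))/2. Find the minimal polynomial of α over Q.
m_α(x) = x^2 - x + 173

From 2α - 1 = √(-691), squaring gives (2α - 1)^2 = -691, i.e. 4α^2 - 4α + 1 = -691, so α^2 - α + (1 + 691)/4 = 0. Since -691 ≡ 1 (mod 4), (1 + 691)/4 = 173 ∈ Z. The polynomial x^2 - x + 173 has discriminant 1 - 4·(173) = -691, which is not a perfect square in Q (d = -691 is squarefree and ≠ 1), so x^2 - x + 173 is irreducible over Q. It is the minimal polynomial of α.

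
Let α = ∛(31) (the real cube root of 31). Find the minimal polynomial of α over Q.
m_α(x) = x^3 - 31

α satisfies α^3 = 31, so x^3 - 31 annihilates α. By the rational root test, a rational root p/q (in lowest terms) of x^3 - 31 would satisfy p^3 = 31 q^3, forcing q = 1 and p^3 = 31; but 31 is not a perfect cube, contradiction. A monic cubic over Q with no rational root is irreducible (any nontrivial factorization would include a linear factor). Hence x^3 - 31 is the minimal polynomial of α, and in particular [Q(α):Q] = 3.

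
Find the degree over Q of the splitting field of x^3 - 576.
[K : Q] = 6

The roots of x^3 - 576 are ∛576, ω∛576, ω^2∛576 where ω = e^(2πi/3) is a primitive cube root of unity, so K = Q(∛576, ω). Now [Q(∛576):Q] = 3 (since 576 is not a perfect cube, x^3 - 576 is irreducible) and [Q(ω):Q] = 2. Both 2 and 3 divide [K:Q], and [K:Q] ≤ 3·2 = 6, so [K:Q] = 6. (Equivalently: Q(∛576) ⊂ R but ω ∉ R, so [K : Q(∛576)] = 2.)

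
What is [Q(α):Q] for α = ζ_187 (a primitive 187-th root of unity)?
[Q(α):Q] = 160

The minimal polynomial of ζ_187 over Q is the 187-th cyclotomic polynomial Φ_187(x), which is irreducible over Q and has degree φ(187) = 160. Hence [Q(α):Q] = φ(187) = 160.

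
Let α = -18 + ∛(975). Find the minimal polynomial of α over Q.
m_α(x) = x^3 + 54x^2 + 972x + 4857

Set β = α + 18 = ∛(975), so β^3 = 975. Then (α + 18)^3 - 975 = 0, i.e. α is a root of g(x) = (x + 18)^3 - 975 = x^3 + 54x^2 + 972x + 4857. Since g(x) = h(x + 18) where h(x) = x^3 - 975, and h is irreducible over Q (because 975 is not a perfect cube, so h has no rational root, and a monic cubic with no rational root is irreducible), g is also irreducible (irreducibility is preserved under the substitution x → x + 18). Hence m_α(x) = x^3 + 54x^2 + 972x + 4857.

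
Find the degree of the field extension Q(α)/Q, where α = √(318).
[Q(α):Q] = 2

[Q(α):Q] equals the degree of the minimal polynomial of α. Here α^2 = 318 and x^2 - 318 is irreducible (d = 318 is squarefree, ≠ 1, hence not a square), so deg(m_α) = 2. Thus [Q(α):Q] = 2.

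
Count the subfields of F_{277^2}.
F_{277^2} has 2 subfields

The subfields of F_{p^n} are exactly the fields F_{p^d} for d | n (each is the fixed field of the unique index-d subgroup of Gal(F_{p^n}/F_p) ≅ Z/nZ). The divisors of n = 2 are {1, 2}, giving 2 subfields: F_{277^1}, F_{277^2}.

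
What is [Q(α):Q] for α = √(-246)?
[Q(α):Q] = 2

[Q(α):Q] equals the degree of the minimal polynomial of α. Here α^2 = -246 and x^2 + 246 is irreducible (d = -246 is squarefree, ≠ 1, hence not a square), so deg(m_α) = 2. Thus [Q(α):Q] = 2.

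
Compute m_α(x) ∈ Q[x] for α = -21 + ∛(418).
m_α(x) = x^3 + 63x^2 + 1323x + 8843

Set β = α + 21 = ∛(418), so β^3 = 418. Then (α + 21)^3 - 418 = 0, i.e. α is a root of g(x) = (x + 21)^3 - 418 = x^3 + 63x^2 + 1323x + 8843. Since g(x) = h(x + 21) where h(x) = x^3 - 418, and h is irreducible over Q (because 418 is not a perfect cube, so h has no rational root, and a monic cubic with no rational root is irreducible), g is also irreducible (irreducibility is preserved under the substitution x → x + 21). Hence m_α(x) = x^3 + 63x^2 + 1323x + 8843.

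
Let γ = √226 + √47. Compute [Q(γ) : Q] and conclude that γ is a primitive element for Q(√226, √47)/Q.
[Q(γ) : Q] = 4 (equivalently, Q(γ) = Q(√226, √47))

Obviously Q(γ) ⊆ Q(√226, √47), and [Q(√226, √47):Q] = 4 (since 226, 47 are distinct squarefree integers > 1 with 10622 not a perfect square). To show equality we compute the minimal polynomial of γ. From γ = √226 + √47: γ^2 = 226 + 2√(10622) + 47 = 273 + 2√(10622), so γ^2 - 273 = 2√(10622); squaring, (γ^2 - 273)^2 = 4·10622, i.e. γ^4 - 546γ^2 + 74529 - 42488 = 0, i.e. γ^4 - 546γ^2 + 32041 = 0. So γ is a root of x^4 - 546x^2 + 32041. This polynomial is irreducible over Q: it has no rational root (each ±√226 ± √47 is irrational), and any factorization into two quadratics over Q would force √(10622) ∈ Q (pairing opposite roots) or √226, √47 ∈ Q (other pairings), all impossible. Hence [Q(γ):Q] = 4 = [Q(√226, √47):Q], so Q(γ) = Q(√226, √47).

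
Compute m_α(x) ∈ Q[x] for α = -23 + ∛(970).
m_α(x) = x^3 + 69x^2 + 1587x + 11197

Set β = α + 23 = ∛(970), so β^3 = 970. Then (α + 23)^3 - 970 = 0, i.e. α is a root of g(x) = (x + 23)^3 - 970 = x^3 + 69x^2 + 1587x + 11197. Since g(x) = h(x + 23) where h(x) = x^3 - 970, and h is irreducible over Q (because 970 is not a perfect cube, so h has no rational root, and a monic cubic with no rational root is irreducible), g is also irreducible (irreducibility is preserved under the substitution x → x + 23). Hence m_α(x) = x^3 + 69x^2 + 1587x + 11197.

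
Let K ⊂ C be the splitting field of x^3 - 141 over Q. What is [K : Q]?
[K : Q] = 6

The roots of x^3 - 141 are ∛141, ω∛141, ω^2∛141 where ω = e^(2πi/3) is a primitive cube root of unity, so K = Q(∛141, ω). Now [Q(∛141):Q] = 3 (since 141 is not a perfect cube, x^3 - 141 is irreducible) and [Q(ω):Q] = 2. Both 2 and 3 divide [K:Q], and [K:Q] ≤ 3·2 = 6, so [K:Q] = 6. (Equivalently: Q(∛141) ⊂ R but ω ∉ R, so [K : Q(∛141)] = 2.)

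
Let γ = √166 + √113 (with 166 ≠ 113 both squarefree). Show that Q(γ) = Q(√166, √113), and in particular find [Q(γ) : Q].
[Q(γ) : Q] = 4 (equivalently, Q(γ) = Q(√166, √113))

Obviously Q(γ) ⊆ Q(√166, √113), and [Q(√166, √113):Q] = 4 (since 166, 113 are distinct squarefree integers > 1 with 18758 not a perfect square). To show equality we compute the minimal polynomial of γ. From γ = √166 + √113: γ^2 = 166 + 2√(18758) + 113 = 279 + 2√(18758), so γ^2 - 279 = 2√(18758); squaring, (γ^2 - 279)^2 = 4·18758, i.e. γ^4 - 558γ^2 + 77841 - 75032 = 0, i.e. γ^4 - 558γ^2 + 2809 = 0. So γ is a root of x^4 - 558x^2 + 2809. This polynomial is irreducible over Q: it has no rational root (each ±√166 ± √113 is irrational), and any factorization into two quadratics over Q would force √(18758) ∈ Q (pairing opposite roots) or √166, √113 ∈ Q (other pairings), all impossible. Hence [Q(γ):Q] = 4 = [Q(√166, √113):Q], so Q(γ) = Q(√166, √113).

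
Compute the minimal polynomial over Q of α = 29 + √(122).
m_α(x) = x^2 - 58x + 719

From α - 29 = √(122), squaring gives (α - 29)^2 = 122, i.e. α^2 - 58α + 841 = 122, so α^2 - 58α + 719 = 0. The discriminant of x^2 - 58x + 719 is (-58)^2 - 4·(719) = 3364 - 2876 = 488, and 4·(122) is not a perfect square in Q since 122 is squarefree and ≠ 1. Hence x^2 - 58x + 719 is irreducible over Q and is the minimal polynomial of α.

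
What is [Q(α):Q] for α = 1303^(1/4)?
[Q(α):Q] = 4

α is a root of x^4 - 1303. By Eisenstein's criterion at the prime p = 1303 (which divides the constant term 1303 but p^2 = 1697809 does not, since 1303 is squarefree), x^4 - 1303 is irreducible over Q. Hence [Q(α):Q] = 4.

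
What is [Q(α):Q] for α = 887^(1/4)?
[Q(α):Q] = 4

α is a root of x^4 - 887. By Eisenstein's criterion at the prime p = 887 (which divides the constant term 887 but p^2 = 786769 does not, since 887 is squarefree), x^4 - 887 is irreducible over Q. Hence [Q(α):Q] = 4.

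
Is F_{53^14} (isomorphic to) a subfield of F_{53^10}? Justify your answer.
No: F_{53^14} is not a subfield of F_{53^10}

F_{p^m} embeds in F_{p^n} iff m | n. Here 14 ∤ 10 (since 10 = 0·14 + 10 with remainder 10 ≠ 0), so F_{53^14} is not a subfield of F_{53^10}. Equivalently: if it were, the tower law would give 14 = [F_{53^14}:F_53] dividing [F_{53^10}:F_53] = 10, contradiction.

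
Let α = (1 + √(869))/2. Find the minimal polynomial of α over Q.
m_α(x) = x^2 - x - 217

From 2α - 1 = √(869), squaring gives (2α - 1)^2 = 869, i.e. 4α^2 - 4α + 1 = 869, so α^2 - α + (1 - 869)/4 = 0. Since 869 ≡ 1 (mod 4), (1 - 869)/4 = -217 ∈ Z. The polynomial x^2 - x - 217 has discriminant 1 - 4·(-217) = 869, which is not a perfect square in Q (d = 869 is squarefree and ≠ 1), so x^2 - x - 217 is irreducible over Q. It is the minimal polynomial of α.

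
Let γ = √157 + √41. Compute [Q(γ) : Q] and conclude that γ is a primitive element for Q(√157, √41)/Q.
[Q(γ) : Q] = 4 (equivalently, Q(γ) = Q(√157, √41))

Obviously Q(γ) ⊆ Q(√157, √41), and [Q(√157, √41):Q] = 4 (since 157, 41 are distinct squarefree integers > 1 with 6437 not a perfect square). To show equality we compute the minimal polynomial of γ. From γ = √157 + √41: γ^2 = 157 + 2√(6437) + 41 = 198 + 2√(6437), so γ^2 - 198 = 2√(6437); squaring, (γ^2 - 198)^2 = 4·6437, i.e. γ^4 - 396γ^2 + 39204 - 25748 = 0, i.e. γ^4 - 396γ^2 + 13456 = 0. So γ is a root of x^4 - 396x^2 + 13456. This polynomial is irreducible over Q: it has no rational root (each ±√157 ± √41 is irrational), and any factorization into two quadratics over Q would force √(6437) ∈ Q (pairing opposite roots) or √157, √41 ∈ Q (other pairings), all impossible. Hence [Q(γ):Q] = 4 = [Q(√157, √41):Q], so Q(γ) = Q(√157, √41).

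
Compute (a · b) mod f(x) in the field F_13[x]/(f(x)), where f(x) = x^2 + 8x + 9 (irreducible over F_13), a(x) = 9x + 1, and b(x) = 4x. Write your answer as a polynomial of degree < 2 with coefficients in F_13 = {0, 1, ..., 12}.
a · b ≡ 2x + 1 (mod f(x))

Multiply in F_13[x]: a(x)·b(x) = (9x + 1)·(4x) = 10x^2 + 4x. This has degree ≥ 2, so divide by f(x) over F_13: 10x^2 + 4x = (10)·(x^2 + 8x + 9) + (2x + 1). Hence a·b ≡ 2x + 1 (mod f). (F_13[x]/(f) is a field with 13^2 = 169 elements since f is irreducible of degree 2.)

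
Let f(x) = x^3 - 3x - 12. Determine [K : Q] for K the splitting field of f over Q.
[K : Q] = 6

By the rational root test, any rational root of the monic integer polynomial f(x) = x^3 - 3x - 12 must be an integer dividing the constant term -12, i.e. one of ±{1, 2, 3, 4, 6, 12}. Evaluating: f(1) = -14, f(-1) = -10, f(2) = -10, f(-2) = -14, f(3) = 6, f(-3) = -30, f(4) = 40, f(-4) = -64, f(6) = 186, f(-6) = -210, f(12) = 1680, f(-12) = -1704; none is 0, so f has no rational root and is therefore irreducible over Q (a cubic with no linear factor over a field is irreducible). For an irreducible cubic, the Galois group is A_3 or S_3 according as the discriminant disc(f) = -4a^3 - 27b^2 = -4·(-3)^3 - 27·(-12)^2 = -3780 is or is not a square in Q. Here disc(f) = -3780 is not a perfect square in Q, so the Galois group of f over Q is not contained in A_3 and must be all of S_3. The splitting field has degree |S_3| = 6 over Q, so [K : Q] = 6.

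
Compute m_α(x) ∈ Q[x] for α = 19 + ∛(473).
m_α(x) = x^3 - 57x^2 + 1083x - 7332

Set β = α - 19 = ∛(473), so β^3 = 473. Then (α - 19)^3 - 473 = 0, i.e. α is a root of g(x) = (x - 19)^3 - 473 = x^3 - 57x^2 + 1083x - 7332. Since g(x) = h(x - 19) where h(x) = x^3 - 473, and h is irreducible over Q (because 473 is not a perfect cube, so h has no rational root, and a monic cubic with no rational root is irreducible), g is also irreducible (irreducibility is preserved under the substitution x → x - 19). Hence m_α(x) = x^3 - 57x^2 + 1083x - 7332.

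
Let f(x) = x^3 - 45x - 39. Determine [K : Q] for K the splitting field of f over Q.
[K : Q] = 6

By the rational root test, any rational root of the monic integer polynomial f(x) = x^3 - 45x - 39 must be an integer dividing the constant term -39, i.e. one of ±{1, 3, 13, 39}. Evaluating: f(1) = -83, f(-1) = 5, f(3) = -147, f(-3) = 69, f(13) = 1573, f(-13) = -1651, f(39) = 57525, f(-39) = -57603; none is 0, so f has no rational root and is therefore irreducible over Q (a cubic with no linear factor over a field is irreducible). For an irreducible cubic, the Galois group is A_3 or S_3 according as the discriminant disc(f) = -4a^3 - 27b^2 = -4·(-45)^3 - 27·(-39)^2 = 323433 is or is not a square in Q. Here disc(f) = 323433 is not a perfect square in Q, so the Galois group of f over Q is not contained in A_3 and must be all of S_3. The splitting field has degree |S_3| = 6 over Q, so [K : Q] = 6.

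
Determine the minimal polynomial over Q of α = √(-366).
m_α(x) = x^2 + 366

α satisfies α^2 + 366 = 0, so x^2 + 366 annihilates α. Since d = -366 is squarefree and ≠ 1, it is not a perfect square in Q, so x^2 + 366 has no rational root and is therefore irreducible over Q (a degree-2 polynomial over a field is irreducible iff it has no root). Hence m_α(x) = x^2 + 366.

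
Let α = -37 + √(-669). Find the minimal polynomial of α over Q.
m_α(x) = x^2 + 74x + 2038

From α + 37 = √(-669), squaring gives (α + 37)^2 = -669, i.e. α^2 + 74α + 1369 = -669, so α^2 + 74α + 2038 = 0. The discriminant of x^2 + 74x + 2038 is (74)^2 - 4·(2038) = 5476 - 8152 = -2676, and 4·(-669) is not a perfect square in Q since -669 is squarefree and ≠ 1. Hence x^2 + 74x + 2038 is irreducible over Q and is the minimal polynomial of α.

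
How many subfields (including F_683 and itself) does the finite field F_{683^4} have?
F_{683^4} has 3 subfields

The subfields of F_{p^n} are exactly the fields F_{p^d} for d | n (each is the fixed field of the unique index-d subgroup of Gal(F_{p^n}/F_p) ≅ Z/nZ). The divisors of n = 4 are {1, 2, 4}, giving 3 subfields: F_{683^1}, F_{683^2}, F_{683^4}.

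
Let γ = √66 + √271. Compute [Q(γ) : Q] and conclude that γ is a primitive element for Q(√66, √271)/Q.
[Q(γ) : Q] = 4 (equivalently, Q(γ) = Q(√66, √271))

Obviously Q(γ) ⊆ Q(√66, √271), and [Q(√66, √271):Q] = 4 (since 66, 271 are distinct squarefree integers > 1 with 17886 not a perfect square). To show equality we compute the minimal polynomial of γ. From γ = √66 + √271: γ^2 = 66 + 2√(17886) + 271 = 337 + 2√(17886), so γ^2 - 337 = 2√(17886); squaring, (γ^2 - 337)^2 = 4·17886, i.e. γ^4 - 674γ^2 + 113569 - 71544 = 0, i.e. γ^4 - 674γ^2 + 42025 = 0. So γ is a root of x^4 - 674x^2 + 42025. This polynomial is irreducible over Q: it has no rational root (each ±√66 ± √271 is irrational), and any factorization into two quadratics over Q would force √(17886) ∈ Q (pairing opposite roots) or √66, √271 ∈ Q (other pairings), all impossible. Hence [Q(γ):Q] = 4 = [Q(√66, √271):Q], so Q(γ) = Q(√66, √271).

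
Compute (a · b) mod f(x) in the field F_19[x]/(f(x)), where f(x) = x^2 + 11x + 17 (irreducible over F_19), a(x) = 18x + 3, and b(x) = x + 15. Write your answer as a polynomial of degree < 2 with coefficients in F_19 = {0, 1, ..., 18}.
a · b ≡ 18x + 5 (mod f(x))

Multiply in F_19[x]: a(x)·b(x) = (18x + 3)·(x + 15) = 18x^2 + 7x + 7. This has degree ≥ 2, so divide by f(x) over F_19: 18x^2 + 7x + 7 = (18)·(x^2 + 11x + 17) + (18x + 5). Hence a·b ≡ 18x + 5 (mod f). (F_19[x]/(f) is a field with 19^2 = 361 elements since f is irreducible of degree 2.)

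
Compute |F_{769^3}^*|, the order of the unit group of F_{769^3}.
|F_{769^3}^*| = 454756608

F_{769^3} has 769^3 = 454756609 elements; its multiplicative group consists of all nonzero elements, so |F_{769^3}^*| = 454756609 - 1 = 454756608. (It is cyclic since any finite subgroup of the multiplicative group of a field is cyclic.)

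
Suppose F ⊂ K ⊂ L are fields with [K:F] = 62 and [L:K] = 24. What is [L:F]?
[L:F] = 1488

The tower law says that for any tower of field extensions F ⊂ K ⊂ L with finite degrees, [L:F] = [L:K] · [K:F]. Here this gives [L:F] = 24 · 62 = 1488.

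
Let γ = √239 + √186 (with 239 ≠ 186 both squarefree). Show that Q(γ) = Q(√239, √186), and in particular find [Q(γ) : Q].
[Q(γ) : Q] = 4 (equivalently, Q(γ) = Q(√239, √186))

Obviously Q(γ) ⊆ Q(√239, √186), and [Q(√239, √186):Q] = 4 (since 239, 186 are distinct squarefree integers > 1 with 44454 not a perfect square). To show equality we compute the minimal polynomial of γ. From γ = √239 + √186: γ^2 = 239 + 2√(44454) + 186 = 425 + 2√(44454), so γ^2 - 425 = 2√(44454); squaring, (γ^2 - 425)^2 = 4·44454, i.e. γ^4 - 850γ^2 + 180625 - 177816 = 0, i.e. γ^4 - 850γ^2 + 2809 = 0. So γ is a root of x^4 - 850x^2 + 2809. This polynomial is irreducible over Q: it has no rational root (each ±√239 ± √186 is irrational), and any factorization into two quadratics over Q would force √(44454) ∈ Q (pairing opposite roots) or √239, √186 ∈ Q (other pairings), all impossible. Hence [Q(γ):Q] = 4 = [Q(√239, √186):Q], so Q(γ) = Q(√239, √186).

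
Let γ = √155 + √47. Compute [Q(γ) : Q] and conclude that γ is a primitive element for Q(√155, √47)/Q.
[Q(γ) : Q] = 4 (equivalently, Q(γ) = Q(√155, √47))

Obviously Q(γ) ⊆ Q(√155, √47), and [Q(√155, √47):Q] = 4 (since 155, 47 are distinct squarefree integers > 1 with 7285 not a perfect square). To show equality we compute the minimal polynomial of γ. From γ = √155 + √47: γ^2 = 155 + 2√(7285) + 47 = 202 + 2√(7285), so γ^2 - 202 = 2√(7285); squaring, (γ^2 - 202)^2 = 4·7285, i.e. γ^4 - 404γ^2 + 40804 - 29140 = 0, i.e. γ^4 - 404γ^2 + 11664 = 0. So γ is a root of x^4 - 404x^2 + 11664. This polynomial is irreducible over Q: it has no rational root (each ±√155 ± √47 is irrational), and any factorization into two quadratics over Q would force √(7285) ∈ Q (pairing opposite roots) or √155, √47 ∈ Q (other pairings), all impossible. Hence [Q(γ):Q] = 4 = [Q(√155, √47):Q], so Q(γ) = Q(√155, √47).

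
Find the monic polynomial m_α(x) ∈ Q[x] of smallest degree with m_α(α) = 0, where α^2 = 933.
m_α(x) = x^2 - 933

α satisfies α^2 - 933 = 0, so x^2 - 933 annihilates α. Since d = 933 is squarefree and ≠ 1, it is not a perfect square in Q, so x^2 - 933 has no rational root and is therefore irreducible over Q (a degree-2 polynomial over a field is irreducible iff it has no root). Hence m_α(x) = x^2 - 933.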